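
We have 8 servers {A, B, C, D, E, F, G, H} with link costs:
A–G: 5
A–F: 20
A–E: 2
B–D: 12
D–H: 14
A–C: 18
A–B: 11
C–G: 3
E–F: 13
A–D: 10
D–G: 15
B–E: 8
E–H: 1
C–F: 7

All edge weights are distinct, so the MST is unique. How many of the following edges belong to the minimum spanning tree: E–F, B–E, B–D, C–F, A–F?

Kruskal: consider edges lightest-first.
E–H (1): add — endpoints in different components.
A–E (2): add — endpoints in different components.
C–G (3): add — endpoints in different components.
A–G (5): add — endpoints in different components.
C–F (7): add — endpoints in different components.
B–E (8): add — endpoints in different components.
A–D (10): add — endpoints in different components.
MST edge set: {E–H, A–E, C–G, A–G, C–F, B–E, A–D}.
Of the listed edges, {B–E, C–F} are in the MST → 2.

2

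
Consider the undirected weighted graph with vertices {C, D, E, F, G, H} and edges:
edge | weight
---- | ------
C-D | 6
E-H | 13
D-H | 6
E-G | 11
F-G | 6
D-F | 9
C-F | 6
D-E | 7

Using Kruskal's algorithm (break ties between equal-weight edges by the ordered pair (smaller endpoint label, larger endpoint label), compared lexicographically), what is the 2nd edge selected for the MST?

C-F

Kruskal: consider edges lightest-first.
C-D (6): add. Components now {C,D} {E} {F} {G} {H}
C-F (6): add. Components now {C,D,F} {E} {G} {H}
D-H (6): add. Components now {C,D,F,H} {E} {G}
F-G (6): add. Components now {C,D,F,G,H} {E}
D-E (7): add. Components now {C,D,E,F,G,H}
The 2nd edge added is C-F.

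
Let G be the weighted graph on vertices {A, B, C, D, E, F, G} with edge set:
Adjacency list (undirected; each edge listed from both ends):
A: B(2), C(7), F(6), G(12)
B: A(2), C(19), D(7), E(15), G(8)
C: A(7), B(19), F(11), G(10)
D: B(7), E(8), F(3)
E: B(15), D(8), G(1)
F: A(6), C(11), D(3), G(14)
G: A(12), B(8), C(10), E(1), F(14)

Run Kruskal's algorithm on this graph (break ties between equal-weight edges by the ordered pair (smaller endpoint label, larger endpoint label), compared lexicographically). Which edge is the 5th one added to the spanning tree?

Sort edges by weight, then run Kruskal:
E-G (1): add. Components now {A} {B} {C} {D} {E,G} {F}
A-B (2): add. Components now {A,B} {C} {D} {E,G} {F}
D-F (3): add. Components now {A,B} {C} {D,F} {E,G}
A-F (6): add. Components now {A,B,D,F} {C} {E,G}
A-C (7): add. Components now {A,B,C,D,F} {E,G}
B-D (7): skip — B and D already connected.
B-G (8): add. Components now {A,B,C,D,E,F,G}
The 5th edge added is A-C.

A-C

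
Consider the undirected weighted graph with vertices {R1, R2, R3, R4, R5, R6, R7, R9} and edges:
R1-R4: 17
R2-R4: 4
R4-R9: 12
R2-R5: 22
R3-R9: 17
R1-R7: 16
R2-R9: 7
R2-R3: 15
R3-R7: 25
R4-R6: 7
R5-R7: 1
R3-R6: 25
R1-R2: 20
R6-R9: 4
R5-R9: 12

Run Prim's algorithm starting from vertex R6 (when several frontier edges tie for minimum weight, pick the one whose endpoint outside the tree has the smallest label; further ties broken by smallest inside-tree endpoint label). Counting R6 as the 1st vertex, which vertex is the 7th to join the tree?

R3

Prim, starting at R6.
Step 1: cheapest edge leaving the tree is R6-R9 (4); add R9.
Step 2: cheapest edge leaving the tree is R2-R9 (7); add R2.
Step 3: cheapest edge leaving the tree is R2-R4 (4); add R4.
Step 4: cheapest edge leaving the tree is R5-R9 (12); add R5.
Step 5: cheapest edge leaving the tree is R5-R7 (1); add R7.
Step 6: cheapest edge leaving the tree is R2-R3 (15); add R3.
Step 7: cheapest edge leaving the tree is R1-R7 (16); add R1.
Vertex order: R6, R9, R2, R4, R5, R7, R3, R1. The 7th vertex is R3.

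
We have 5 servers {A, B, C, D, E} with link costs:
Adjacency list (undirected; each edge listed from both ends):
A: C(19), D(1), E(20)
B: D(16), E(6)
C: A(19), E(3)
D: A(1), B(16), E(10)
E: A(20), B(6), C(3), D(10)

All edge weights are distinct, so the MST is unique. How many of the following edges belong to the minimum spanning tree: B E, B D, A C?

Kruskal: consider edges lightest-first.
A D (1): add. Components now {A,D} {B} {C} {E}
C E (3): add. Components now {A,D} {B} {C,E}
B E (6): add. Components now {A,D} {B,C,E}
D E (10): add. Components now {A,B,C,D,E}
MST edge set: {A D, C E, B E, D E}.
Of the listed edges, {B E} are in the MST → 1.

1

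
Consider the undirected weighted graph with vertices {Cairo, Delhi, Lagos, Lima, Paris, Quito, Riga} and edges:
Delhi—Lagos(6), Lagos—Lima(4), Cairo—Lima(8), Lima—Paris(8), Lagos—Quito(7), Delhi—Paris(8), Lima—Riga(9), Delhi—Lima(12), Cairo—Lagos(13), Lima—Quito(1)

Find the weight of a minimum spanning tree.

36

Sort edges by weight, then run Kruskal:
Lima—Quito (1): add. Components now {Paris} {Cairo} {Delhi} {Riga} {Lima,Quito} {Lagos}
Lagos—Lima (4): add. Components now {Paris} {Cairo} {Delhi} {Riga} {Lagos,Lima,Quito}
Delhi—Lagos (6): add. Components now {Paris} {Cairo} {Delhi,Lagos,Lima,Quito} {Riga}
Lagos—Quito (7): skip — Lagos and Quito already connected.
Cairo—Lima (8): add. Components now {Paris} {Cairo,Delhi,Lagos,Lima,Quito} {Riga}
Delhi—Paris (8): add. Components now {Cairo,Delhi,Lagos,Lima,Paris,Quito} {Riga}
Lima—Paris (8): skip — Paris and Lima already connected.
Lima—Riga (9): add. Components now {Cairo,Delhi,Lagos,Lima,Paris,Quito,Riga}
MST edges: Lima—Quito, Lagos—Lima, Delhi—Lagos, Cairo—Lima, Delhi—Paris, Lima—Riga; total weight 1+4+6+8+8+9 = 36.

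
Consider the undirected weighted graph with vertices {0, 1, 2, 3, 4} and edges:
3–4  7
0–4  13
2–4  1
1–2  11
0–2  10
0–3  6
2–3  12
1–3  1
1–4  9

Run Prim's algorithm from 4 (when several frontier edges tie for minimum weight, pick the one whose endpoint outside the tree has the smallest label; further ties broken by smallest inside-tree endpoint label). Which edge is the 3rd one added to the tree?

Prim, starting at 4.
Step 1: frontier [2–4 1, 3–4 7, 1–4 9, 0–4 13] → take 2–4 (1); add 2.
Step 2: frontier [0–2 10, 1–2 11, 2–3 12, 3–4 7, 1–4 9, 0–4 13] → take 3–4 (7); add 3.
Step 3: frontier [0–2 10, 1–2 11, 1–3 1, 0–3 6, 1–4 9, 0–4 13] → take 1–3 (1); add 1.
Step 4: frontier [0–2 10, 0–3 6, 0–4 13] → take 0–3 (6); add 0.
The 3rd edge added is 1–3.

1-3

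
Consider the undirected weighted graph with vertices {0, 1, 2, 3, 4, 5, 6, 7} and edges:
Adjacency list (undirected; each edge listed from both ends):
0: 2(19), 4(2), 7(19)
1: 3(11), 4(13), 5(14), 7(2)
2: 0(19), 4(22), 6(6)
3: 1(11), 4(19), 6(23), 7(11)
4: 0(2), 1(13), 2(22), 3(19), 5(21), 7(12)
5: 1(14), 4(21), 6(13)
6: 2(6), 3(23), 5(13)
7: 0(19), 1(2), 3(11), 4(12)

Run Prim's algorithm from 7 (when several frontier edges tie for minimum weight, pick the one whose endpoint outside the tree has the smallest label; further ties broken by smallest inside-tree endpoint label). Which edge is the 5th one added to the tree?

1-5

Prim's algorithm from 7:
Step 1: cheapest edge leaving the tree is 1 7 (2); add 1.
Step 2: cheapest edge leaving the tree is 1 3 (11); add 3.
Step 3: cheapest edge leaving the tree is 4 7 (12); add 4.
Step 4: cheapest edge leaving the tree is 0 4 (2); add 0.
Step 5: cheapest edge leaving the tree is 1 5 (14); add 5.
Step 6: cheapest edge leaving the tree is 5 6 (13); add 6.
Step 7: cheapest edge leaving the tree is 2 6 (6); add 2.
The 5th edge added is 1 5.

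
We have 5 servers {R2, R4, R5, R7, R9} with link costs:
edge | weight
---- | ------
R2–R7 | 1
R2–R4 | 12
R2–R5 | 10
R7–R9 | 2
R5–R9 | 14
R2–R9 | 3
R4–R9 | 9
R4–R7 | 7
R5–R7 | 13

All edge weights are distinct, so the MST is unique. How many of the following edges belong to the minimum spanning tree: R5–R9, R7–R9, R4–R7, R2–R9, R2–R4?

Kruskal: consider edges lightest-first.
R2–R7 (1): add. Components now {R4} {R2,R7} {R9} {R5}
R7–R9 (2): add. Components now {R4} {R2,R7,R9} {R5}
R2–R9 (3): skip — R9 and R2 already connected.
R4–R7 (7): add. Components now {R2,R4,R7,R9} {R5}
R4–R9 (9): skip — R4 and R9 already connected.
R2–R5 (10): add. Components now {R2,R4,R5,R7,R9}
MST edge set: {R2–R7, R7–R9, R4–R7, R2–R5}.
Of the listed edges, {R7–R9, R4–R7} are in the MST → 2.

2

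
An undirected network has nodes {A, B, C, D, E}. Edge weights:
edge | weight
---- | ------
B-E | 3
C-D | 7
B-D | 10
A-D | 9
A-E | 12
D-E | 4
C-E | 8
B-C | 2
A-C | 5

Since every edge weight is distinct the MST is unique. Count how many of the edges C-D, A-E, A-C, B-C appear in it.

2

Sort edges by weight, then run Kruskal:
B-C (2): add. Components now {A} {B,C} {D} {E}
B-E (3): add. Components now {A} {B,C,E} {D}
D-E (4): add. Components now {A} {B,C,D,E}
A-C (5): add. Components now {A,B,C,D,E}
MST edge set: {B-C, B-E, D-E, A-C}.
Of the listed edges, {A-C, B-C} are in the MST → 2.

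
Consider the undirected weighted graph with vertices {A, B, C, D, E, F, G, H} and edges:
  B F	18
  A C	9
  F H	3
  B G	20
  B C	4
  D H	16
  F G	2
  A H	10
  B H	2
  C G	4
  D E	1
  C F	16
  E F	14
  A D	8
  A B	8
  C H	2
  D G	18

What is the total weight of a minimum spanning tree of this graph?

Sort edges by weight, then run Kruskal:
D E (1): add — endpoints in different components.
B H (2): add — endpoints in different components.
C H (2): add — endpoints in different components.
F G (2): add — endpoints in different components.
F H (3): add — endpoints in different components.
B C (4): skip — B and C already connected.
C G (4): skip — C and G already connected.
A B (8): add — endpoints in different components.
A D (8): add — endpoints in different components.
MST edges: D E, B H, C H, F G, F H, A B, A D; total weight 1+2+2+2+3+8+8 = 26.

26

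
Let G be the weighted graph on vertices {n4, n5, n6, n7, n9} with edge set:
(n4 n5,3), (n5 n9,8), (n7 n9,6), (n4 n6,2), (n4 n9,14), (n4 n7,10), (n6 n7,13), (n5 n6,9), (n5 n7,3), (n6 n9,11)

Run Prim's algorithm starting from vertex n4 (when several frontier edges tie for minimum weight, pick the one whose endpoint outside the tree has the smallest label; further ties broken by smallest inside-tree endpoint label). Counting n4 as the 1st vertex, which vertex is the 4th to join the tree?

Grow the tree from n4 using Prim:
Step 1: cheapest edge leaving the tree is n4 n6 (2); add n6.
Step 2: cheapest edge leaving the tree is n4 n5 (3); add n5.
Step 3: cheapest edge leaving the tree is n5 n7 (3); add n7.
Step 4: cheapest edge leaving the tree is n7 n9 (6); add n9.
Vertex order: n4, n6, n5, n7, n9. The 4th vertex is n7.

n7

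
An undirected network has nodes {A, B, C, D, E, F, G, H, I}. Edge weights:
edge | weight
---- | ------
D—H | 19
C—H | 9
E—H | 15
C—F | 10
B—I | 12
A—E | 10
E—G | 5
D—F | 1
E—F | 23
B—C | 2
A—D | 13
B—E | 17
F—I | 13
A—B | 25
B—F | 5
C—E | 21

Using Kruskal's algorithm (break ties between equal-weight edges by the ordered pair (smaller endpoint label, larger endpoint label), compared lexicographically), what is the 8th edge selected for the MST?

A-D

Kruskal: consider edges lightest-first.
D—F (1): add — endpoints in different components.
B—C (2): add — endpoints in different components.
B—F (5): add — endpoints in different components.
E—G (5): add — endpoints in different components.
C—H (9): add — endpoints in different components.
A—E (10): add — endpoints in different components.
C—F (10): skip — C and F already connected.
B—I (12): add — endpoints in different components.
A—D (13): add — endpoints in different components.
The 8th edge added is A—D.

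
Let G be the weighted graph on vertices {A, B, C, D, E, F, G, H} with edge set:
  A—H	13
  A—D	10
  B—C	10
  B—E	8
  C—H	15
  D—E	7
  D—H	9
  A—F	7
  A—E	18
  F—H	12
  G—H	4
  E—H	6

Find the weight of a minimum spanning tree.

52

Grow the tree from B using Prim:
Step 1: frontier [B—E 8, B—C 10] → take B—E (8); add E.
Step 2: frontier [B—C 10, E—H 6, D—E 7, A—E 18] → take E—H (6); add H.
Step 3: frontier [B—C 10, D—E 7, A—E 18, G—H 4, D—H 9, F—H 12, A—H 13, C—H 15] → take G—H (4); add G.
Step 4: frontier [B—C 10, D—E 7, A—E 18, D—H 9, F—H 12, A—H 13, C—H 15] → take D—E (7); add D.
Step 5: frontier [B—C 10, A—D 10, A—E 18, F—H 12, A—H 13, C—H 15] → take A—D (10); add A.
Step 6: frontier [A—F 7, B—C 10, F—H 12, C—H 15] → take A—F (7); add F.
Step 7: frontier [B—C 10, C—H 15] → take B—C (10); add C.
MST edges: B—E, E—H, G—H, D—E, A—D, A—F, B—C; total weight 8+6+4+7+10+7+10 = 52.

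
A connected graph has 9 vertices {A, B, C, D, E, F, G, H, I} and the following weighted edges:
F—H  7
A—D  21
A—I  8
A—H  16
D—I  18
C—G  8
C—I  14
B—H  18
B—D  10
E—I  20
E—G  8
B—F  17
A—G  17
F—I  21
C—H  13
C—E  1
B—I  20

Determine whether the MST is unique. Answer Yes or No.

Kruskal's algorithm — process edges by increasing weight (ties by edge label):
C—E (1): add — endpoints in different components.
F—H (7): add — endpoints in different components.
A—I (8): add — endpoints in different components.
C—G (8): add — endpoints in different components.
E—G (8): skip — E and G already connected.
B—D (10): add — endpoints in different components.
C—H (13): add — endpoints in different components.
C—I (14): add — endpoints in different components.
A—H (16): skip — A and H already connected.
A—G (17): skip — A and G already connected.
B—F (17): add — endpoints in different components.
Non-tree edge E—G has weight 8, equal to the heaviest edge on its tree cycle — swapping gives another MST of the same weight. Not unique.

No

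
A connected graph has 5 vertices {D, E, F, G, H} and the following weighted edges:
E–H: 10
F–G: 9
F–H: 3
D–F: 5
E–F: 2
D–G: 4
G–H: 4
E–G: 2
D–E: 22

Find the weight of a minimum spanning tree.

Kruskal's algorithm — process edges by increasing weight (ties by edge label):
E–F (2): add — endpoints in different components.
E–G (2): add — endpoints in different components.
F–H (3): add — endpoints in different components.
D–G (4): add — endpoints in different components.
MST edges: E–F, E–G, F–H, D–G; total weight 2+2+3+4 = 11.

11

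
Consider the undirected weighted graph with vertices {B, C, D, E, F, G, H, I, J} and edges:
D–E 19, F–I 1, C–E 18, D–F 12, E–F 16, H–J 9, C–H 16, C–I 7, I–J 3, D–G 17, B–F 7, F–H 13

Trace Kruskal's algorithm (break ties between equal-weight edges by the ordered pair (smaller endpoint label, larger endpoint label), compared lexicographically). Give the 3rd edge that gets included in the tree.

B-F

Kruskal: consider edges lightest-first.
F–I (1): add — endpoints in different components.
I–J (3): add — endpoints in different components.
B–F (7): add — endpoints in different components.
C–I (7): add — endpoints in different components.
H–J (9): add — endpoints in different components.
D–F (12): add — endpoints in different components.
F–H (13): skip — F and H already connected.
C–H (16): skip — C and H already connected.
E–F (16): add — endpoints in different components.
D–G (17): add — endpoints in different components.
The 3rd edge added is B–F.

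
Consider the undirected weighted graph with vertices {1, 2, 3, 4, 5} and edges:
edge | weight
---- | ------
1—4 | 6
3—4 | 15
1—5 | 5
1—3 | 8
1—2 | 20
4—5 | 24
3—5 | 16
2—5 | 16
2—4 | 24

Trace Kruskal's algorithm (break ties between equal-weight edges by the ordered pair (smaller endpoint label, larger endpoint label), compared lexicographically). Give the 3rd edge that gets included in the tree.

Kruskal's algorithm — process edges by increasing weight (ties by edge label):
1—5 (5): add — endpoints in different components.
1—4 (6): add — endpoints in different components.
1—3 (8): add — endpoints in different components.
3—4 (15): skip — 3 and 4 already connected.
2—5 (16): add — endpoints in different components.
The 3rd edge added is 1—3.

1-3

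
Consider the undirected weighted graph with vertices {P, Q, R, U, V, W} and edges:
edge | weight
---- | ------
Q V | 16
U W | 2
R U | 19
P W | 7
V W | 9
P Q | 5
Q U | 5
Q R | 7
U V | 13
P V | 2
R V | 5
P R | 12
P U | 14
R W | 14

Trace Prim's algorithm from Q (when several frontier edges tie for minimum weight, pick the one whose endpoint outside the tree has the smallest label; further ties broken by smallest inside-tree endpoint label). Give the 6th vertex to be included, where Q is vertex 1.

Prim, starting at Q.
Step 1: frontier [P Q 5, Q U 5, Q R 7, Q V 16] → take P Q (5); add P.
Step 2: frontier [P V 2, P W 7, P R 12, P U 14, Q U 5, Q R 7, Q V 16] → take P V (2); add V.
Step 3: frontier [P W 7, P R 12, P U 14, Q U 5, Q R 7, R V 5, V W 9, U V 13] → take R V (5); add R.
Step 4: frontier [P W 7, P U 14, Q U 5, R W 14, R U 19, V W 9, U V 13] → take Q U (5); add U.
Step 5: frontier [P W 7, R W 14, U W 2, V W 9] → take U W (2); add W.
Vertex order: Q, P, V, R, U, W. The 6th vertex is W.

W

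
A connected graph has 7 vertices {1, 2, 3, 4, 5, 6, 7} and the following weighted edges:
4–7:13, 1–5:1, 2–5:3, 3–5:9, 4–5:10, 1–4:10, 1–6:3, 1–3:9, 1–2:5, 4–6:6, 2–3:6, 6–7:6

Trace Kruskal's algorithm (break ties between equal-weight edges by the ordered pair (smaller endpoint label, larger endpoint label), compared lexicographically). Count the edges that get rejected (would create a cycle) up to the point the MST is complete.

Kruskal: consider edges lightest-first.
1–5 (1): add — endpoints in different components.
1–6 (3): add — endpoints in different components.
2–5 (3): add — endpoints in different components.
1–2 (5): skip — 1 and 2 already connected.
2–3 (6): add — endpoints in different components.
4–6 (6): add — endpoints in different components.
6–7 (6): add — endpoints in different components.
Edges rejected before the tree was complete: 1.

1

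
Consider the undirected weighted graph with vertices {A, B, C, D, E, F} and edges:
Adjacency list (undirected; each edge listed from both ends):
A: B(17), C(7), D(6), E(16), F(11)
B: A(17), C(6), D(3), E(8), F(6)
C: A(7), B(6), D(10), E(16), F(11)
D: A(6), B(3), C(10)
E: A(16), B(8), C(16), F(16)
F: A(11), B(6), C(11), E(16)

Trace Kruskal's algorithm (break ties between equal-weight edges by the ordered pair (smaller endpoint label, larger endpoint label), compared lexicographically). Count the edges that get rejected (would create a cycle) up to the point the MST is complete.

1

Kruskal: consider edges lightest-first.
B–D (3): add — endpoints in different components.
A–D (6): add — endpoints in different components.
B–C (6): add — endpoints in different components.
B–F (6): add — endpoints in different components.
A–C (7): skip — A and C already connected.
B–E (8): add — endpoints in different components.
Edges rejected before the tree was complete: 1.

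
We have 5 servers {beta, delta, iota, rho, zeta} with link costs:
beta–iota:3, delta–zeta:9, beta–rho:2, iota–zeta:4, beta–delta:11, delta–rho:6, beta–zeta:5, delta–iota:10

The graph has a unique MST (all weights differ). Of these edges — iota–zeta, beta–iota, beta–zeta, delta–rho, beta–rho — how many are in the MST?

Kruskal's algorithm — process edges by increasing weight (ties by edge label):
beta–rho (2): add. Components now {delta} {beta,rho} {zeta} {iota}
beta–iota (3): add. Components now {delta} {beta,iota,rho} {zeta}
iota–zeta (4): add. Components now {delta} {beta,iota,rho,zeta}
beta–zeta (5): skip — zeta and beta already connected.
delta–rho (6): add. Components now {beta,delta,iota,rho,zeta}
MST edge set: {beta–rho, beta–iota, iota–zeta, delta–rho}.
Of the listed edges, {iota–zeta, beta–iota, delta–rho, beta–rho} are in the MST → 4.

4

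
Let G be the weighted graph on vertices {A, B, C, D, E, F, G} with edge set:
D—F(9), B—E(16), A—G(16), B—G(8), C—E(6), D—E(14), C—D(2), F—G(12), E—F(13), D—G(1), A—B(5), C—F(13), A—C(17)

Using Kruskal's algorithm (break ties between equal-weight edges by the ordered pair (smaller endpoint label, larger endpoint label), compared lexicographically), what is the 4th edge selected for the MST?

C-E

Kruskal: consider edges lightest-first.
D—G (1): add. Components now {A} {B} {C} {D,G} {E} {F}
C—D (2): add. Components now {A} {B} {C,D,G} {E} {F}
A—B (5): add. Components now {A,B} {C,D,G} {E} {F}
C—E (6): add. Components now {A,B} {C,D,E,G} {F}
B—G (8): add. Components now {A,B,C,D,E,G} {F}
D—F (9): add. Components now {A,B,C,D,E,F,G}
The 4th edge added is C—E.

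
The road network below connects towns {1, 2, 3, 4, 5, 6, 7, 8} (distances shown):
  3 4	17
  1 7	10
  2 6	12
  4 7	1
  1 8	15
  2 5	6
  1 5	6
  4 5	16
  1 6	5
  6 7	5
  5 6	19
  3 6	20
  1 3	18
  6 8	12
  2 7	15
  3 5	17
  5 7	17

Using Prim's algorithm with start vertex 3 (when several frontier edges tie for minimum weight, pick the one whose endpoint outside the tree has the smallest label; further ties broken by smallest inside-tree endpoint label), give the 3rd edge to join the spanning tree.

Grow the tree from 3 using Prim:
Step 1: cheapest edge leaving the tree is 3 4 (17); add 4.
Step 2: cheapest edge leaving the tree is 4 7 (1); add 7.
Step 3: cheapest edge leaving the tree is 6 7 (5); add 6.
Step 4: cheapest edge leaving the tree is 1 6 (5); add 1.
Step 5: cheapest edge leaving the tree is 1 5 (6); add 5.
Step 6: cheapest edge leaving the tree is 2 5 (6); add 2.
Step 7: cheapest edge leaving the tree is 6 8 (12); add 8.
The 3rd edge added is 6 7.

6-7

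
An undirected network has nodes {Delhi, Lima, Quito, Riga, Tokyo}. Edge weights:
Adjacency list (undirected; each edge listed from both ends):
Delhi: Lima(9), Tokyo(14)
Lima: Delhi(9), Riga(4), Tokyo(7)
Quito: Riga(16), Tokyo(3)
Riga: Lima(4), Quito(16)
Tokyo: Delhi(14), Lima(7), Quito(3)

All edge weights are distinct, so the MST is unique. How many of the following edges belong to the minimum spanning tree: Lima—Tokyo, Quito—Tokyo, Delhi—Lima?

Kruskal's algorithm — process edges by increasing weight (ties by edge label):
Quito—Tokyo (3): add — endpoints in different components.
Lima—Riga (4): add — endpoints in different components.
Lima—Tokyo (7): add — endpoints in different components.
Delhi—Lima (9): add — endpoints in different components.
MST edge set: {Quito—Tokyo, Lima—Riga, Lima—Tokyo, Delhi—Lima}.
Of the listed edges, {Lima—Tokyo, Quito—Tokyo, Delhi—Lima} are in the MST → 3.

3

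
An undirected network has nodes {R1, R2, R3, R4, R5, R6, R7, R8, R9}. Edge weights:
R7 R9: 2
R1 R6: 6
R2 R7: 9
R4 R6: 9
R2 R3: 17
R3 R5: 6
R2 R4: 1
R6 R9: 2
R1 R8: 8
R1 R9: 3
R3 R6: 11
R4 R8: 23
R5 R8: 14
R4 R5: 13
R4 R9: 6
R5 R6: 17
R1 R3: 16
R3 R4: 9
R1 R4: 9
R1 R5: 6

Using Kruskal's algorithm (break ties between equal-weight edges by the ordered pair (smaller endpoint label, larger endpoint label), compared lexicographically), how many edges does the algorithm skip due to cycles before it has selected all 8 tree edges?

Sort edges by weight, then run Kruskal:
R2 R4 (1): add — endpoints in different components.
R6 R9 (2): add — endpoints in different components.
R7 R9 (2): add — endpoints in different components.
R1 R9 (3): add — endpoints in different components.
R1 R5 (6): add — endpoints in different components.
R1 R6 (6): skip — R6 and R1 already connected.
R3 R5 (6): add — endpoints in different components.
R4 R9 (6): add — endpoints in different components.
R1 R8 (8): add — endpoints in different components.
Edges rejected before the tree was complete: 1.

1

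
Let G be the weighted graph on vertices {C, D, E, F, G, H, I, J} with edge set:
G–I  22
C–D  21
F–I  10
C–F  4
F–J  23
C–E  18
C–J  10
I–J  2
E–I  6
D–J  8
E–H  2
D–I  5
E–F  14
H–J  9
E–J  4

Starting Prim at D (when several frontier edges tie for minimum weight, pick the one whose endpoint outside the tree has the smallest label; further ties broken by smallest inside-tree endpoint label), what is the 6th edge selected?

Prim, starting at D.
Step 1: cheapest edge leaving the tree is D–I (5); add I.
Step 2: cheapest edge leaving the tree is I–J (2); add J.
Step 3: cheapest edge leaving the tree is E–J (4); add E.
Step 4: cheapest edge leaving the tree is E–H (2); add H.
Step 5: cheapest edge leaving the tree is C–J (10); add C.
Step 6: cheapest edge leaving the tree is C–F (4); add F.
Step 7: cheapest edge leaving the tree is G–I (22); add G.
The 6th edge added is C–F.

C-F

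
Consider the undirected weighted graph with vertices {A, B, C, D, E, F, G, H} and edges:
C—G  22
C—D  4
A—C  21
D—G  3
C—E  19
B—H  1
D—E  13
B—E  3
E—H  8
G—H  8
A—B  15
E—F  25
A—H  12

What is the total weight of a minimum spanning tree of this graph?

Prim's algorithm from F:
Step 1: frontier [E—F 25] → take E—F (25); add E.
Step 2: frontier [B—E 3, E—H 8, D—E 13, C—E 19] → take B—E (3); add B.
Step 3: frontier [B—H 1, A—B 15, E—H 8, D—E 13, C—E 19] → take B—H (1); add H.
Step 4: frontier [A—B 15, D—E 13, C—E 19, G—H 8, A—H 12] → take G—H (8); add G.
Step 5: frontier [A—B 15, D—E 13, C—E 19, D—G 3, C—G 22, A—H 12] → take D—G (3); add D.
Step 6: frontier [A—B 15, C—D 4, C—E 19, C—G 22, A—H 12] → take C—D (4); add C.
Step 7: frontier [A—B 15, A—C 21, A—H 12] → take A—H (12); add A.
MST edges: E—F, B—E, B—H, G—H, D—G, C—D, A—H; total weight 25+3+1+8+3+4+12 = 56.

56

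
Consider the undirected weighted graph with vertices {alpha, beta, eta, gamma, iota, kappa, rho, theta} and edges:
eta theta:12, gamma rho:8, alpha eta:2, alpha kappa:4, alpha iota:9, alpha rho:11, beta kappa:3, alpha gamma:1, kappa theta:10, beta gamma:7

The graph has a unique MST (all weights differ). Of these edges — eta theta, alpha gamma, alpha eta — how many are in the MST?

Kruskal: consider edges lightest-first.
alpha gamma (1): add — endpoints in different components.
alpha eta (2): add — endpoints in different components.
beta kappa (3): add — endpoints in different components.
alpha kappa (4): add — endpoints in different components.
beta gamma (7): skip — beta and gamma already connected.
gamma rho (8): add — endpoints in different components.
alpha iota (9): add — endpoints in different components.
kappa theta (10): add — endpoints in different components.
MST edge set: {alpha gamma, alpha eta, beta kappa, alpha kappa, gamma rho, alpha iota, kappa theta}.
Of the listed edges, {alpha gamma, alpha eta} are in the MST → 2.

2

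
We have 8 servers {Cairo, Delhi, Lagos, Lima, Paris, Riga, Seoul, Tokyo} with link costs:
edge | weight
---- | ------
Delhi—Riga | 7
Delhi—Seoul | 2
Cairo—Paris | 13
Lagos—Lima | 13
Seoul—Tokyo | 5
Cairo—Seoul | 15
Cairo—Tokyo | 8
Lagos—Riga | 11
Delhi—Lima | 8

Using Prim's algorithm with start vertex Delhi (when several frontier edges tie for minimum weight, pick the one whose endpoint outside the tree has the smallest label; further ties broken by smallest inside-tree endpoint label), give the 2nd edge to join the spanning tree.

Prim, starting at Delhi.
Step 1: cheapest edge leaving the tree is Delhi—Seoul (2); add Seoul.
Step 2: cheapest edge leaving the tree is Seoul—Tokyo (5); add Tokyo.
Step 3: cheapest edge leaving the tree is Delhi—Riga (7); add Riga.
Step 4: cheapest edge leaving the tree is Cairo—Tokyo (8); add Cairo.
Step 5: cheapest edge leaving the tree is Delhi—Lima (8); add Lima.
Step 6: cheapest edge leaving the tree is Lagos—Riga (11); add Lagos.
Step 7: cheapest edge leaving the tree is Cairo—Paris (13); add Paris.
The 2nd edge added is Seoul—Tokyo.

Seoul-Tokyo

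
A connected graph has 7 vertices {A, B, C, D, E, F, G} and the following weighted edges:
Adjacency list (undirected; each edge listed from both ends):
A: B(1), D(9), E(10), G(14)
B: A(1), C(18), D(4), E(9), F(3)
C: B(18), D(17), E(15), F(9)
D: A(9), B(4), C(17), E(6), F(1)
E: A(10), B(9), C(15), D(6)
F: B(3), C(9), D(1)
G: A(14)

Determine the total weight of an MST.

Sort edges by weight, then run Kruskal:
A–B (1): add. Components now {A,B} {C} {D} {E} {F} {G}
D–F (1): add. Components now {A,B} {C} {D,F} {E} {G}
B–F (3): add. Components now {A,B,D,F} {C} {E} {G}
B–D (4): skip — B and D already connected.
D–E (6): add. Components now {A,B,D,E,F} {C} {G}
A–D (9): skip — A and D already connected.
B–E (9): skip — B and E already connected.
C–F (9): add. Components now {A,B,C,D,E,F} {G}
A–E (10): skip — A and E already connected.
A–G (14): add. Components now {A,B,C,D,E,F,G}
MST edges: A–B, D–F, B–F, D–E, C–F, A–G; total weight 1+1+3+6+9+14 = 34.

34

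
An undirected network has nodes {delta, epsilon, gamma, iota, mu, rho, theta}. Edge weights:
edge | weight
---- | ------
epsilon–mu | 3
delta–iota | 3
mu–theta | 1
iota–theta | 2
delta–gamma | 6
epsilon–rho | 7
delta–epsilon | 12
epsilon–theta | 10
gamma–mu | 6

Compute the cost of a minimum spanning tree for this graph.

Prim, starting at iota.
Step 1: frontier [iota–theta 2, delta–iota 3] → take iota–theta (2); add theta.
Step 2: frontier [delta–iota 3, mu–theta 1, epsilon–theta 10] → take mu–theta (1); add mu.
Step 3: frontier [delta–iota 3, epsilon–mu 3, gamma–mu 6, epsilon–theta 10] → take delta–iota (3); add delta.
Step 4: frontier [delta–gamma 6, delta–epsilon 12, epsilon–mu 3, gamma–mu 6, epsilon–theta 10] → take epsilon–mu (3); add epsilon.
Step 5: frontier [delta–gamma 6, epsilon–rho 7, gamma–mu 6] → take delta–gamma (6); add gamma.
Step 6: frontier [epsilon–rho 7] → take epsilon–rho (7); add rho.
MST edges: iota–theta, mu–theta, delta–iota, epsilon–mu, delta–gamma, epsilon–rho; total weight 2+1+3+3+6+7 = 22.

22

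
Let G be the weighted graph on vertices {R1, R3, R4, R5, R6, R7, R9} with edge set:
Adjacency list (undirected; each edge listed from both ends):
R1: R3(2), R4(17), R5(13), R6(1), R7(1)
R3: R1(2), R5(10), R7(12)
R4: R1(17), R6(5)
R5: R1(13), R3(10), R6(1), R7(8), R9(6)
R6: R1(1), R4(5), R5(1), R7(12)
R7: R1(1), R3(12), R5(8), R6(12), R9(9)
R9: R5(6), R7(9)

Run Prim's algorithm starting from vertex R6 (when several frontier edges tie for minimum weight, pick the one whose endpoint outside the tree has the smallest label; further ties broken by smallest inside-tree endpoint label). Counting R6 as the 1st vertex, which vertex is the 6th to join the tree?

Grow the tree from R6 using Prim:
Step 1: cheapest edge leaving the tree is R1–R6 (1); add R1.
Step 2: cheapest edge leaving the tree is R5–R6 (1); add R5.
Step 3: cheapest edge leaving the tree is R1–R7 (1); add R7.
Step 4: cheapest edge leaving the tree is R1–R3 (2); add R3.
Step 5: cheapest edge leaving the tree is R4–R6 (5); add R4.
Step 6: cheapest edge leaving the tree is R5–R9 (6); add R9.
Vertex order: R6, R1, R5, R7, R3, R4, R9. The 6th vertex is R4.

R4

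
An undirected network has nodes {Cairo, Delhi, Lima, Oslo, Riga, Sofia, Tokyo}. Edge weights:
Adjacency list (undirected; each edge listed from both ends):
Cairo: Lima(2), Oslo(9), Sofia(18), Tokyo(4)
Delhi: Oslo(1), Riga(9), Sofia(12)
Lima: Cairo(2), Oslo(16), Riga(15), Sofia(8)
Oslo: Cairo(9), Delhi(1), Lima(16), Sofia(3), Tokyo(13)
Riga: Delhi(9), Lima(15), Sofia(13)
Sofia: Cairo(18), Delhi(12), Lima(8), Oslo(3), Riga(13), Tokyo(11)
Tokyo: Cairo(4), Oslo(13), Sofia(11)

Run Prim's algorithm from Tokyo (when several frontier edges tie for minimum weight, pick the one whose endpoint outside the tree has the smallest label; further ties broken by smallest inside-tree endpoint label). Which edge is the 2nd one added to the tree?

Cairo-Lima

Prim's algorithm from Tokyo:
Step 1: frontier [Cairo—Tokyo 4, Sofia—Tokyo 11, Oslo—Tokyo 13] → take Cairo—Tokyo (4); add Cairo.
Step 2: frontier [Cairo—Lima 2, Cairo—Oslo 9, Cairo—Sofia 18, Sofia—Tokyo 11, Oslo—Tokyo 13] → take Cairo—Lima (2); add Lima.
Step 3: frontier [Cairo—Oslo 9, Cairo—Sofia 18, Lima—Sofia 8, Lima—Riga 15, Lima—Oslo 16, Sofia—Tokyo 11, Oslo—Tokyo 13] → take Lima—Sofia (8); add Sofia.
Step 4: frontier [Cairo—Oslo 9, Lima—Riga 15, Lima—Oslo 16, Oslo—Sofia 3, Delhi—Sofia 12, Riga—Sofia 13, Oslo—Tokyo 13] → take Oslo—Sofia (3); add Oslo.
Step 5: frontier [Lima—Riga 15, Delhi—Oslo 1, Delhi—Sofia 12, Riga—Sofia 13] → take Delhi—Oslo (1); add Delhi.
Step 6: frontier [Delhi—Riga 9, Lima—Riga 15, Riga—Sofia 13] → take Delhi—Riga (9); add Riga.
The 2nd edge added is Cairo—Lima.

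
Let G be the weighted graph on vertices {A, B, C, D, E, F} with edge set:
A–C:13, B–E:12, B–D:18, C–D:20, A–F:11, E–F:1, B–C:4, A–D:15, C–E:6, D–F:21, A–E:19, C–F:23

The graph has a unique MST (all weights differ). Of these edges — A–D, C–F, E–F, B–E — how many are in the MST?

2

Kruskal: consider edges lightest-first.
E–F (1): add. Components now {A} {B} {C} {D} {E,F}
B–C (4): add. Components now {A} {B,C} {D} {E,F}
C–E (6): add. Components now {A} {B,C,E,F} {D}
A–F (11): add. Components now {A,B,C,E,F} {D}
B–E (12): skip — B and E already connected.
A–C (13): skip — A and C already connected.
A–D (15): add. Components now {A,B,C,D,E,F}
MST edge set: {E–F, B–C, C–E, A–F, A–D}.
Of the listed edges, {A–D, E–F} are in the MST → 2.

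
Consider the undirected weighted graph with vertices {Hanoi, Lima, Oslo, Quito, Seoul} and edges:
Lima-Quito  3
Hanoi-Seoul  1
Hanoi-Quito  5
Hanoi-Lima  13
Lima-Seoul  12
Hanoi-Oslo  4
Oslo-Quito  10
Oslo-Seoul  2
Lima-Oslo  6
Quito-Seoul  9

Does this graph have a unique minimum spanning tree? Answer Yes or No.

Sort edges by weight, then run Kruskal:
Hanoi-Seoul (1): add. Components now {Hanoi,Seoul} {Lima} {Quito} {Oslo}
Oslo-Seoul (2): add. Components now {Hanoi,Oslo,Seoul} {Lima} {Quito}
Lima-Quito (3): add. Components now {Hanoi,Oslo,Seoul} {Lima,Quito}
Hanoi-Oslo (4): skip — Oslo and Hanoi already connected.
Hanoi-Quito (5): add. Components now {Hanoi,Lima,Oslo,Quito,Seoul}
Every non-tree edge has weight strictly greater than the heaviest edge on the tree path between its endpoints, so the MST is unique.

Yes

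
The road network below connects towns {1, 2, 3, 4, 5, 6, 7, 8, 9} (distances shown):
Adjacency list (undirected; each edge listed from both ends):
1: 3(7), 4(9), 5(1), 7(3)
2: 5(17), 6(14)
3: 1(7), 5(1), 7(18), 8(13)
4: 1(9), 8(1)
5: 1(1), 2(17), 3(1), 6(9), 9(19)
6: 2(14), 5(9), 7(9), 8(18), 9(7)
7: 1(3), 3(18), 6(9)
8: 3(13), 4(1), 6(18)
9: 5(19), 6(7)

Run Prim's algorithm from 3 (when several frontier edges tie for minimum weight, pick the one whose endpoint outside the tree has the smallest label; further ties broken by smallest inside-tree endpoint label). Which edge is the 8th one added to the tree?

2-6

Prim's algorithm from 3:
Step 1: cheapest edge leaving the tree is 3—5 (1); add 5.
Step 2: cheapest edge leaving the tree is 1—5 (1); add 1.
Step 3: cheapest edge leaving the tree is 1—7 (3); add 7.
Step 4: cheapest edge leaving the tree is 1—4 (9); add 4.
Step 5: cheapest edge leaving the tree is 4—8 (1); add 8.
Step 6: cheapest edge leaving the tree is 5—6 (9); add 6.
Step 7: cheapest edge leaving the tree is 6—9 (7); add 9.
Step 8: cheapest edge leaving the tree is 2—6 (14); add 2.
The 8th edge added is 2—6.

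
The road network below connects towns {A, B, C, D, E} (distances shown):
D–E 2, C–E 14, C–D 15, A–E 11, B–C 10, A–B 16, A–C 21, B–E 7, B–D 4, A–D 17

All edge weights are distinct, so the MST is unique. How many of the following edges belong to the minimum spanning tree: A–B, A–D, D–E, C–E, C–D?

Kruskal's algorithm — process edges by increasing weight (ties by edge label):
D–E (2): add — endpoints in different components.
B–D (4): add — endpoints in different components.
B–E (7): skip — B and E already connected.
B–C (10): add — endpoints in different components.
A–E (11): add — endpoints in different components.
MST edge set: {D–E, B–D, B–C, A–E}.
Of the listed edges, {D–E} are in the MST → 1.

1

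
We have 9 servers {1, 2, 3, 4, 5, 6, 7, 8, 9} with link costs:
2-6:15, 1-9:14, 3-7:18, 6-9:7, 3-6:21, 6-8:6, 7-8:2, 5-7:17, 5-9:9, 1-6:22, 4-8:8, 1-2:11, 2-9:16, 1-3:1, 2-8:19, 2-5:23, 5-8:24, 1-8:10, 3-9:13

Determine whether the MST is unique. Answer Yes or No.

Sort edges by weight, then run Kruskal:
1-3 (1): add — endpoints in different components.
7-8 (2): add — endpoints in different components.
6-8 (6): add — endpoints in different components.
6-9 (7): add — endpoints in different components.
4-8 (8): add — endpoints in different components.
5-9 (9): add — endpoints in different components.
1-8 (10): add — endpoints in different components.
1-2 (11): add — endpoints in different components.
Every non-tree edge has weight strictly greater than the heaviest edge on the tree path between its endpoints, so the MST is unique.

Yes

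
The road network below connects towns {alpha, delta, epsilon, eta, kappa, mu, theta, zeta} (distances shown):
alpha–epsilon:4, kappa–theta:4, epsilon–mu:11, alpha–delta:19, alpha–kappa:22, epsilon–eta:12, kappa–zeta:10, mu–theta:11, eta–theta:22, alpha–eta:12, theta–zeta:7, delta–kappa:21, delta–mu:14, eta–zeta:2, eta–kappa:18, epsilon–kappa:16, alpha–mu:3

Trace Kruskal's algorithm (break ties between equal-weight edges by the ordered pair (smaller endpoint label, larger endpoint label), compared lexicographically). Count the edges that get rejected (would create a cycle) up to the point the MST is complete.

4

Kruskal's algorithm — process edges by increasing weight (ties by edge label):
eta–zeta (2): add — endpoints in different components.
alpha–mu (3): add — endpoints in different components.
alpha–epsilon (4): add — endpoints in different components.
kappa–theta (4): add — endpoints in different components.
theta–zeta (7): add — endpoints in different components.
kappa–zeta (10): skip — kappa and zeta already connected.
epsilon–mu (11): skip — mu and epsilon already connected.
mu–theta (11): add — endpoints in different components.
alpha–eta (12): skip — alpha and eta already connected.
epsilon–eta (12): skip — epsilon and eta already connected.
delta–mu (14): add — endpoints in different components.
Edges rejected before the tree was complete: 4.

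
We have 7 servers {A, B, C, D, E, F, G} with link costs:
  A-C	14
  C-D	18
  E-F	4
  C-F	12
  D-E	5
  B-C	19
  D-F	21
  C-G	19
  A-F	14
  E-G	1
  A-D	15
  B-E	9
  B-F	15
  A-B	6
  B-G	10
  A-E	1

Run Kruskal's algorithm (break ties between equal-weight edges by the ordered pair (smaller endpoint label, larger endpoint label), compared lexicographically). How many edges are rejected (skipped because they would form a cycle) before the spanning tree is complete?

Sort edges by weight, then run Kruskal:
A-E (1): add. Components now {A,E} {B} {C} {D} {F} {G}
E-G (1): add. Components now {A,E,G} {B} {C} {D} {F}
E-F (4): add. Components now {A,E,F,G} {B} {C} {D}
D-E (5): add. Components now {A,D,E,F,G} {B} {C}
A-B (6): add. Components now {A,B,D,E,F,G} {C}
B-E (9): skip — B and E already connected.
B-G (10): skip — B and G already connected.
C-F (12): add. Components now {A,B,C,D,E,F,G}
Edges rejected before the tree was complete: 2.

2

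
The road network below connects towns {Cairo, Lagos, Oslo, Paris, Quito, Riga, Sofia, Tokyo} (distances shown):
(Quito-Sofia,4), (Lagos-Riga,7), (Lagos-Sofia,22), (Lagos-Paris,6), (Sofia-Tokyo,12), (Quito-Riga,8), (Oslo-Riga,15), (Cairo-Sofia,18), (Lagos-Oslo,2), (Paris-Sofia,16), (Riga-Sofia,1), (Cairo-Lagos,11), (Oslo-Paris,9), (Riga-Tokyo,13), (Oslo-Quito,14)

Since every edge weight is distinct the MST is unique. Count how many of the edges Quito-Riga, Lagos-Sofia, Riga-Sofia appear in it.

1

Sort edges by weight, then run Kruskal:
Riga-Sofia (1): add — endpoints in different components.
Lagos-Oslo (2): add — endpoints in different components.
Quito-Sofia (4): add — endpoints in different components.
Lagos-Paris (6): add — endpoints in different components.
Lagos-Riga (7): add — endpoints in different components.
Quito-Riga (8): skip — Riga and Quito already connected.
Oslo-Paris (9): skip — Paris and Oslo already connected.
Cairo-Lagos (11): add — endpoints in different components.
Sofia-Tokyo (12): add — endpoints in different components.
MST edge set: {Riga-Sofia, Lagos-Oslo, Quito-Sofia, Lagos-Paris, Lagos-Riga, Cairo-Lagos, Sofia-Tokyo}.
Of the listed edges, {Riga-Sofia} are in the MST → 1.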